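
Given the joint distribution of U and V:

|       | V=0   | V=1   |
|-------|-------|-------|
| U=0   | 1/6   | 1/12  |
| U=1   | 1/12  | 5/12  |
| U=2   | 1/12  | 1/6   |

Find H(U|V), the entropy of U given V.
Marginal P(V) (column sums):
  P(V=0) = 1/6 + 1/12 + 1/12 = 1/3
  P(V=1) = 1/12 + 5/12 + 1/6 = 2/3

H(U|V) = -Σ P(U,V)·log₂ P(U|V), where P(U|V) = P(U,V) / P(V)
  (U=0,V=0): P(U|V) = (1/6)/(1/3) = 1/2;  -(1/6)·log₂(1/2) = 0.1667
  (U=0,V=1): P(U|V) = (1/12)/(2/3) = 1/8;  -(1/12)·log₂(1/8) = 0.2500
  (U=1,V=0): P(U|V) = (1/12)/(1/3) = 1/4;  -(1/12)·log₂(1/4) = 0.1667
  (U=1,V=1): P(U|V) = (5/12)/(2/3) = 5/8;  -(5/12)·log₂(5/8) = 0.2825
  (U=2,V=0): P(U|V) = (1/12)/(1/3) = 1/4;  -(1/12)·log₂(1/4) = 0.1667
  (U=2,V=1): P(U|V) = (1/6)/(2/3) = 1/4;  -(1/6)·log₂(1/4) = 0.3333
H(U|V) = 0.1667 + 0.2500 + 0.1667 + 0.2825 + 0.1667 + 0.3333
  = 1.3659 bits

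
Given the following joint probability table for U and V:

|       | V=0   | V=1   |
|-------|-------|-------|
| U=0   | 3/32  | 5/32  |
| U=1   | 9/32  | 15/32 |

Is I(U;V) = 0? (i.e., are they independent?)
Marginal P(U) (row sums):
  P(U=0) = 3/32 + 5/32 = 1/4
  P(U=1) = 9/32 + 15/32 = 3/4
Marginal P(V) (column sums):
  P(V=0) = 3/32 + 9/32 = 3/8
  P(V=1) = 5/32 + 15/32 = 5/8

U and V are independent iff P(U=i,V=j) = P(U=i)·P(V=j) for every cell.
  P(U=0)·P(V=0) = 1/4 × 3/8 = 3/32 = P(U=0,V=0) ✓
  P(U=0)·P(V=1) = 1/4 × 5/8 = 5/32 = P(U=0,V=1) ✓
  P(U=1)·P(V=0) = 3/4 × 3/8 = 9/32 = P(U=1,V=0) ✓
  P(U=1)·P(V=1) = 3/4 × 5/8 = 15/32 = P(U=1,V=1) ✓

Yes, U and V are independent: every cell factors, so I(U;V) = 0 bits.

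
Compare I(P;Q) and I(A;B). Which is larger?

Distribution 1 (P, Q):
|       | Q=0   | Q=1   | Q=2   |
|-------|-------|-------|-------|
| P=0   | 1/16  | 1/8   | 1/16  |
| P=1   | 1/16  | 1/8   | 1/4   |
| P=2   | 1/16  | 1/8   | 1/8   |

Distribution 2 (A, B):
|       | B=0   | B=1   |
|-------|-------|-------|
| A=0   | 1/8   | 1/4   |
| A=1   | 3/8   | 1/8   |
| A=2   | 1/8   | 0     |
Distribution 1 (P, Q):
Marginal P(P) (row sums):
  P(P=0) = 1/16 + 1/8 + 1/16 = 1/4
  P(P=1) = 1/16 + 1/8 + 1/4 = 7/16
  P(P=2) = 1/16 + 1/8 + 1/8 = 5/16
Marginal P(Q) (column sums):
  P(Q=0) = 1/16 + 1/16 + 1/16 = 3/16
  P(Q=1) = 1/8 + 1/8 + 1/8 = 3/8
  P(Q=2) = 1/16 + 1/4 + 1/8 = 7/16

H(P) = -[(1/4)·log₂(1/4) + (7/16)·log₂(7/16) + (5/16)·log₂(5/16)]
  = 0.5000 + 0.5218 + 0.5244
  = 1.5462 bits
H(Q) = -[(3/16)·log₂(3/16) + (3/8)·log₂(3/8) + (7/16)·log₂(7/16)]
  = 0.4528 + 0.5306 + 0.5218
  = 1.5052 bits
H(P,Q) = -[(1/16)·log₂(1/16) + (1/8)·log₂(1/8) + (1/16)·log₂(1/16) + (1/16)·log₂(1/16) + (1/8)·log₂(1/8) + (1/4)·log₂(1/4) + (1/16)·log₂(1/16) + (1/8)·log₂(1/8) + (1/8)·log₂(1/8)]
  = 0.2500 + 0.3750 + 0.2500 + 0.2500 + 0.3750 + 0.5000 + 0.2500 + 0.3750 + 0.3750
  = 3.0000 bits

I(P;Q) = H(P) + H(Q) - H(P,Q)
  = 1.5462 + 1.5052 - 3.0000
  = 0.0514 bits

Distribution 2 (A, B):
Marginal P(A) (row sums):
  P(A=0) = 1/8 + 1/4 = 3/8
  P(A=1) = 3/8 + 1/8 = 1/2
  P(A=2) = 1/8 + 0 = 1/8
Marginal P(B) (column sums):
  P(B=0) = 1/8 + 3/8 + 1/8 = 5/8
  P(B=1) = 1/4 + 1/8 + 0 = 3/8

H(A) = -[(3/8)·log₂(3/8) + (1/2)·log₂(1/2) + (1/8)·log₂(1/8)]
  = 0.5306 + 0.5000 + 0.3750
  = 1.4056 bits
H(B) = -[(5/8)·log₂(5/8) + (3/8)·log₂(3/8)]
  = 0.4238 + 0.5306
  = 0.9544 bits
H(A,B) = -[(1/8)·log₂(1/8) + (1/4)·log₂(1/4) + (3/8)·log₂(3/8) + (1/8)·log₂(1/8) + (1/8)·log₂(1/8)]
  = 0.3750 + 0.5000 + 0.5306 + 0.3750 + 0.3750
  = 2.1556 bits

I(A;B) = H(A) + H(B) - H(A,B)
  = 1.4056 + 0.9544 - 2.1556
  = 0.2044 bits

I(A;B) = 0.2044 bits > I(P;Q) = 0.0514 bits, so (A, B) has the higher mutual information (stronger dependence).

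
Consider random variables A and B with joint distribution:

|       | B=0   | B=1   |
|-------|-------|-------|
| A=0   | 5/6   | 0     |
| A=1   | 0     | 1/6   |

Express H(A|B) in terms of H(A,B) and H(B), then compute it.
H(A|B) = H(A,B) - H(B)

Marginal P(B) (column sums):
  P(B=0) = 5/6 + 0 = 5/6
  P(B=1) = 0 + 1/6 = 1/6

H(A,B) = -[(5/6)·log₂(5/6) + (1/6)·log₂(1/6)]
  = 0.2192 + 0.4308
  = 0.6500 bits
H(B) = -[(5/6)·log₂(5/6) + (1/6)·log₂(1/6)]
  = 0.2192 + 0.4308
  = 0.6500 bits

H(A|B) = 0.6500 - 0.6500 = 0.0000 bits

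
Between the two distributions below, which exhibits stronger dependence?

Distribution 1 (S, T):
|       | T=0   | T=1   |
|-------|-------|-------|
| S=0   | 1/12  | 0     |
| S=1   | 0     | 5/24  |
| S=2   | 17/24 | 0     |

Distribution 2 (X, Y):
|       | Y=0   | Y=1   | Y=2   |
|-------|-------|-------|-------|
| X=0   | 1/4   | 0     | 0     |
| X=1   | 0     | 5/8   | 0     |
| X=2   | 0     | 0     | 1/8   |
Distribution 1 (S, T):
Marginal P(S) (row sums):
  P(S=0) = 1/12 + 0 = 1/12
  P(S=1) = 0 + 5/24 = 5/24
  P(S=2) = 17/24 + 0 = 17/24
Marginal P(T) (column sums):
  P(T=0) = 1/12 + 0 + 17/24 = 19/24
  P(T=1) = 0 + 5/24 + 0 = 5/24

H(S) = -[(1/12)·log₂(1/12) + (5/24)·log₂(5/24) + (17/24)·log₂(17/24)]
  = 0.2987 + 0.4715 + 0.3524
  = 1.1226 bits
H(T) = -[(19/24)·log₂(19/24) + (5/24)·log₂(5/24)]
  = 0.2668 + 0.4715
  = 0.7383 bits
H(S,T) = -[(1/12)·log₂(1/12) + (5/24)·log₂(5/24) + (17/24)·log₂(17/24)]
  = 0.2987 + 0.4715 + 0.3524
  = 1.1226 bits

I(S;T) = H(S) + H(T) - H(S,T)
  = 1.1226 + 0.7383 - 1.1226
  = 0.7383 bits

Distribution 2 (X, Y):
Marginal P(X) (row sums):
  P(X=0) = 1/4 + 0 + 0 = 1/4
  P(X=1) = 0 + 5/8 + 0 = 5/8
  P(X=2) = 0 + 0 + 1/8 = 1/8
Marginal P(Y) (column sums):
  P(Y=0) = 1/4 + 0 + 0 = 1/4
  P(Y=1) = 0 + 5/8 + 0 = 5/8
  P(Y=2) = 0 + 0 + 1/8 = 1/8

H(X) = -[(1/4)·log₂(1/4) + (5/8)·log₂(5/8) + (1/8)·log₂(1/8)]
  = 0.5000 + 0.4238 + 0.3750
  = 1.2988 bits
H(Y) = -[(1/4)·log₂(1/4) + (5/8)·log₂(5/8) + (1/8)·log₂(1/8)]
  = 0.5000 + 0.4238 + 0.3750
  = 1.2988 bits
H(X,Y) = -[(1/4)·log₂(1/4) + (5/8)·log₂(5/8) + (1/8)·log₂(1/8)]
  = 0.5000 + 0.4238 + 0.3750
  = 1.2988 bits

I(X;Y) = H(X) + H(Y) - H(X,Y)
  = 1.2988 + 1.2988 - 1.2988
  = 1.2988 bits

I(X;Y) = 1.2988 bits > I(S;T) = 0.7383 bits, so (X, Y) has the higher mutual information (stronger dependence).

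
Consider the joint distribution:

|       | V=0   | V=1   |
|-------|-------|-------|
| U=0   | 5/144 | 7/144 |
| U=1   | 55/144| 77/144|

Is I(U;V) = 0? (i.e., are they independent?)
Marginal P(U) (row sums):
  P(U=0) = 5/144 + 7/144 = 1/12
  P(U=1) = 55/144 + 77/144 = 11/12
Marginal P(V) (column sums):
  P(V=0) = 5/144 + 55/144 = 5/12
  P(V=1) = 7/144 + 77/144 = 7/12

U and V are independent iff P(U=i,V=j) = P(U=i)·P(V=j) for every cell.
  P(U=0)·P(V=0) = 1/12 × 5/12 = 5/144 = P(U=0,V=0) ✓
  P(U=0)·P(V=1) = 1/12 × 7/12 = 7/144 = P(U=0,V=1) ✓
  P(U=1)·P(V=0) = 11/12 × 5/12 = 55/144 = P(U=1,V=0) ✓
  P(U=1)·P(V=1) = 11/12 × 7/12 = 77/144 = P(U=1,V=1) ✓

Yes, U and V are independent: every cell factors, so I(U;V) = 0 bits.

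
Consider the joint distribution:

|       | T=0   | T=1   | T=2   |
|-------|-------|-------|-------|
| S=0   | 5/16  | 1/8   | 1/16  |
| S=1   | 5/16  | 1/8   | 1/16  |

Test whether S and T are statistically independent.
Marginal P(S) (row sums):
  P(S=0) = 5/16 + 1/8 + 1/16 = 1/2
  P(S=1) = 5/16 + 1/8 + 1/16 = 1/2
Marginal P(T) (column sums):
  P(T=0) = 5/16 + 5/16 = 5/8
  P(T=1) = 1/8 + 1/8 = 1/4
  P(T=2) = 1/16 + 1/16 = 1/8

S and T are independent iff P(S=i,T=j) = P(S=i)·P(T=j) for every cell.
  P(S=0)·P(T=0) = 1/2 × 5/8 = 5/16 = P(S=0,T=0) ✓
  P(S=0)·P(T=1) = 1/2 × 1/4 = 1/8 = P(S=0,T=1) ✓
  P(S=0)·P(T=2) = 1/2 × 1/8 = 1/16 = P(S=0,T=2) ✓
  P(S=1)·P(T=0) = 1/2 × 5/8 = 5/16 = P(S=1,T=0) ✓
  P(S=1)·P(T=1) = 1/2 × 1/4 = 1/8 = P(S=1,T=1) ✓
  P(S=1)·P(T=2) = 1/2 × 1/8 = 1/16 = P(S=1,T=2) ✓

Yes, S and T are independent: every cell factors, so I(S;T) = 0 bits.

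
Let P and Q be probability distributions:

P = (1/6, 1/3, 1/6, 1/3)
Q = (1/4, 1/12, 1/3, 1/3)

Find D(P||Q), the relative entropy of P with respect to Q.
D(P||Q) = Σ P(i) log₂(P(i)/Q(i))
  i=0: (1/6) × log₂((1/6)/(1/4)) = (1/6) × log₂(2/3) = -0.0975
  i=1: (1/3) × log₂((1/3)/(1/12)) = (1/3) × log₂(4) = 0.6667
  i=2: (1/6) × log₂((1/6)/(1/3)) = (1/6) × log₂(1/2) = -0.1667
  i=3: (1/3) × log₂((1/3)/(1/3)) = (1/3) × log₂(1) = 0.0000
D(P||Q) = -0.0975 + 0.6667 - 0.1667 + 0.0000
  = 0.4025 bits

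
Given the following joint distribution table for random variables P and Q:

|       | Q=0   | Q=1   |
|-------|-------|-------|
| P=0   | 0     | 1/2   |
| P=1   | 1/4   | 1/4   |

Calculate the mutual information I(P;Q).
Marginal P(P) (row sums):
  P(P=0) = 0 + 1/2 = 1/2
  P(P=1) = 1/4 + 1/4 = 1/2
Marginal P(Q) (column sums):
  P(Q=0) = 0 + 1/4 = 1/4
  P(Q=1) = 1/2 + 1/4 = 3/4

H(P) = -[(1/2)·log₂(1/2) + (1/2)·log₂(1/2)]
  = 0.5000 + 0.5000
  = 1.0000 bits
H(Q) = -[(1/4)·log₂(1/4) + (3/4)·log₂(3/4)]
  = 0.5000 + 0.3113
  = 0.8113 bits
H(P,Q) = -[(1/2)·log₂(1/2) + (1/4)·log₂(1/4) + (1/4)·log₂(1/4)]
  = 0.5000 + 0.5000 + 0.5000
  = 1.5000 bits

I(P;Q) = H(P) + H(Q) - H(P,Q)
  = 1.0000 + 0.8113 - 1.5000
  = 0.3113 bits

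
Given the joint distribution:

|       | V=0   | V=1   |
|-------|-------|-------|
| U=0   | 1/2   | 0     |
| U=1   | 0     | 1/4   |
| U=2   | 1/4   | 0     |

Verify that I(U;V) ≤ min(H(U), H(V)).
Marginal P(U) (row sums):
  P(U=0) = 1/2 + 0 = 1/2
  P(U=1) = 0 + 1/4 = 1/4
  P(U=2) = 1/4 + 0 = 1/4
Marginal P(V) (column sums):
  P(V=0) = 1/2 + 0 + 1/4 = 3/4
  P(V=1) = 0 + 1/4 + 0 = 1/4

H(U) = -[(1/2)·log₂(1/2) + (1/4)·log₂(1/4) + (1/4)·log₂(1/4)]
  = 0.5000 + 0.5000 + 0.5000
  = 1.5000 bits
H(V) = -[(3/4)·log₂(3/4) + (1/4)·log₂(1/4)]
  = 0.3113 + 0.5000
  = 0.8113 bits
H(U,V) = -[(1/2)·log₂(1/2) + (1/4)·log₂(1/4) + (1/4)·log₂(1/4)]
  = 0.5000 + 0.5000 + 0.5000
  = 1.5000 bits

I(U;V) = H(U) + H(V) - H(U,V)
  = 1.5000 + 0.8113 - 1.5000
  = 0.8113 bits

min(H(U), H(V)) = min(1.5000, 0.8113) = 0.8113 bits
Since 0.8113 ≤ 0.8113, the bound is satisfied ✓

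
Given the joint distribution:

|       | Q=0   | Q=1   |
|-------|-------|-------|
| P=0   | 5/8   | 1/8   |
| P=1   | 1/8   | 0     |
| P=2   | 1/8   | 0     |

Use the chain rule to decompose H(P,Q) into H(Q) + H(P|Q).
By the chain rule: H(P,Q) = H(Q) + H(P|Q)

Marginal P(Q) (column sums):
  P(Q=0) = 5/8 + 1/8 + 1/8 = 7/8
  P(Q=1) = 1/8 + 0 + 0 = 1/8
H(Q) = -[(7/8)·log₂(7/8) + (1/8)·log₂(1/8)]
  = 0.1686 + 0.3750
  = 0.5436 bits
H(P|Q) = -Σ P(P,Q)·log₂ P(P|Q), where P(P|Q) = P(P,Q) / P(Q)
  (cells with P(P,Q) = 0 contribute 0)
  (P=0,Q=0): P(P|Q) = (5/8)/(7/8) = 5/7;  -(5/8)·log₂(5/7) = 0.3034
  (P=0,Q=1): P(P|Q) = (1/8)/(1/8) = 1;  -(1/8)·log₂(1) = 0.0000
  (P=1,Q=0): P(P|Q) = (1/8)/(7/8) = 1/7;  -(1/8)·log₂(1/7) = 0.3509
  (P=2,Q=0): P(P|Q) = (1/8)/(7/8) = 1/7;  -(1/8)·log₂(1/7) = 0.3509
H(P|Q) = 0.3034 + 0.0000 + 0.3509 + 0.3509
  = 1.0052 bits

H(P,Q) = H(Q) + H(P|Q) = 0.5436 + 1.0052 = 1.5488 bits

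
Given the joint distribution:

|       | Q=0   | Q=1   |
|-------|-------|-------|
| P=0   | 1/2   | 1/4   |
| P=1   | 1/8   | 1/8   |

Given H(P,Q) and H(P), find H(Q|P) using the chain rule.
From the chain rule: H(P,Q) = H(P) + H(Q|P)
Therefore: H(Q|P) = H(P,Q) - H(P)

H(P,Q) = -[(1/2)·log₂(1/2) + (1/4)·log₂(1/4) + (1/8)·log₂(1/8) + (1/8)·log₂(1/8)]
  = 0.5000 + 0.5000 + 0.3750 + 0.3750
  = 1.7500 bits
Marginal P(P) (row sums):
  P(P=0) = 1/2 + 1/4 = 3/4
  P(P=1) = 1/8 + 1/8 = 1/4
H(P) = -[(3/4)·log₂(3/4) + (1/4)·log₂(1/4)]
  = 0.3113 + 0.5000
  = 0.8113 bits

H(Q|P) = 1.7500 - 0.8113 = 0.9387 bits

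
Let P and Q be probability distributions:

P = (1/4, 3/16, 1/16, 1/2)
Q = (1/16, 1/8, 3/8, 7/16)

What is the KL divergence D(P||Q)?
D(P||Q) = Σ P(i) log₂(P(i)/Q(i))
  i=0: (1/4) × log₂((1/4)/(1/16)) = (1/4) × log₂(4) = 0.5000
  i=1: (3/16) × log₂((3/16)/(1/8)) = (3/16) × log₂(3/2) = 0.1097
  i=2: (1/16) × log₂((1/16)/(3/8)) = (1/16) × log₂(1/6) = -0.1616
  i=3: (1/2) × log₂((1/2)/(7/16)) = (1/2) × log₂(8/7) = 0.0963
D(P||Q) = 0.5000 + 0.1097 - 0.1616 + 0.0963
  = 0.5444 bits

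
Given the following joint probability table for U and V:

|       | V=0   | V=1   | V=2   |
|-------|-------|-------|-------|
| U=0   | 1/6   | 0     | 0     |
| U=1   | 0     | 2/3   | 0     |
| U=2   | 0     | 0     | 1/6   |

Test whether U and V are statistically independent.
Marginal P(U) (row sums):
  P(U=0) = 1/6 + 0 + 0 = 1/6
  P(U=1) = 0 + 2/3 + 0 = 2/3
  P(U=2) = 0 + 0 + 1/6 = 1/6
Marginal P(V) (column sums):
  P(V=0) = 1/6 + 0 + 0 = 1/6
  P(V=1) = 0 + 2/3 + 0 = 2/3
  P(V=2) = 0 + 0 + 1/6 = 1/6

U and V are independent iff P(U=i,V=j) = P(U=i)·P(V=j) for every cell.
  P(U=0)·P(V=0) = 1/6 × 1/6 = 1/36, but P(U=0,V=0) = 1/6 ✗

No, U and V are not independent. Quantitatively, I(U;V) > 0:

H(U) = -[(1/6)·log₂(1/6) + (2/3)·log₂(2/3) + (1/6)·log₂(1/6)]
  = 0.4308 + 0.3900 + 0.4308
  = 1.2516 bits
H(V) = -[(1/6)·log₂(1/6) + (2/3)·log₂(2/3) + (1/6)·log₂(1/6)]
  = 0.4308 + 0.3900 + 0.4308
  = 1.2516 bits
H(U,V) = -[(1/6)·log₂(1/6) + (2/3)·log₂(2/3) + (1/6)·log₂(1/6)]
  = 0.4308 + 0.3900 + 0.4308
  = 1.2516 bits
I(U;V) = H(U) + H(V) - H(U,V) = 1.2516 + 1.2516 - 1.2516 = 1.2516 bits > 0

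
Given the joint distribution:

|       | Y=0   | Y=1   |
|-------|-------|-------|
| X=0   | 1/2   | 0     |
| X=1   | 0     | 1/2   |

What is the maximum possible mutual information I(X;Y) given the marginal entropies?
The upper bound on mutual information is I(X;Y) ≤ min(H(X), H(Y)).

Marginal P(X) (row sums):
  P(X=0) = 1/2 + 0 = 1/2
  P(X=1) = 0 + 1/2 = 1/2
Marginal P(Y) (column sums):
  P(Y=0) = 1/2 + 0 = 1/2
  P(Y=1) = 0 + 1/2 = 1/2

H(X) = -[(1/2)·log₂(1/2) + (1/2)·log₂(1/2)]
  = 0.5000 + 0.5000
  = 1.0000 bits
H(Y) = -[(1/2)·log₂(1/2) + (1/2)·log₂(1/2)]
  = 0.5000 + 0.5000
  = 1.0000 bits

Maximum possible I(X;Y) = min(1.0000, 1.0000) = 1.0000 bits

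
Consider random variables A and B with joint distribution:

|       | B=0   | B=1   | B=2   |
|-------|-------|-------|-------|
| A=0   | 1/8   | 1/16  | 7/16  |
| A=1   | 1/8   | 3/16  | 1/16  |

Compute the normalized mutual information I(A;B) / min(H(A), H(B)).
Marginal P(A) (row sums):
  P(A=0) = 1/8 + 1/16 + 7/16 = 5/8
  P(A=1) = 1/8 + 3/16 + 1/16 = 3/8
Marginal P(B) (column sums):
  P(B=0) = 1/8 + 1/8 = 1/4
  P(B=1) = 1/16 + 3/16 = 1/4
  P(B=2) = 7/16 + 1/16 = 1/2

H(A) = -[(5/8)·log₂(5/8) + (3/8)·log₂(3/8)]
  = 0.4238 + 0.5306
  = 0.9544 bits
H(B) = -[(1/4)·log₂(1/4) + (1/4)·log₂(1/4) + (1/2)·log₂(1/2)]
  = 0.5000 + 0.5000 + 0.5000
  = 1.5000 bits
H(A,B) = -[(1/8)·log₂(1/8) + (1/16)·log₂(1/16) + (7/16)·log₂(7/16) + (1/8)·log₂(1/8) + (3/16)·log₂(3/16) + (1/16)·log₂(1/16)]
  = 0.3750 + 0.2500 + 0.5218 + 0.3750 + 0.4528 + 0.2500
  = 2.2246 bits

I(A;B) = H(A) + H(B) - H(A,B)
  = 0.9544 + 1.5000 - 2.2246
  = 0.2298 bits

min(H(A), H(B)) = min(0.9544, 1.5000) = 0.9544 bits
Normalized MI = 0.2298 / 0.9544 = 0.2408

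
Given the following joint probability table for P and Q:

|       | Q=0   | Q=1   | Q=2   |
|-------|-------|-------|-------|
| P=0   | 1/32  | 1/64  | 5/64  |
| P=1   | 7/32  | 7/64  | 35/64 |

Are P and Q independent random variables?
Marginal P(P) (row sums):
  P(P=0) = 1/32 + 1/64 + 5/64 = 1/8
  P(P=1) = 7/32 + 7/64 + 35/64 = 7/8
Marginal P(Q) (column sums):
  P(Q=0) = 1/32 + 7/32 = 1/4
  P(Q=1) = 1/64 + 7/64 = 1/8
  P(Q=2) = 5/64 + 35/64 = 5/8

P and Q are independent iff P(P=i,Q=j) = P(P=i)·P(Q=j) for every cell.
  P(P=0)·P(Q=0) = 1/8 × 1/4 = 1/32 = P(P=0,Q=0) ✓
  P(P=0)·P(Q=1) = 1/8 × 1/8 = 1/64 = P(P=0,Q=1) ✓
  P(P=0)·P(Q=2) = 1/8 × 5/8 = 5/64 = P(P=0,Q=2) ✓
  P(P=1)·P(Q=0) = 7/8 × 1/4 = 7/32 = P(P=1,Q=0) ✓
  P(P=1)·P(Q=1) = 7/8 × 1/8 = 7/64 = P(P=1,Q=1) ✓
  P(P=1)·P(Q=2) = 7/8 × 5/8 = 35/64 = P(P=1,Q=2) ✓

Yes, P and Q are independent: every cell factors, so I(P;Q) = 0 bits.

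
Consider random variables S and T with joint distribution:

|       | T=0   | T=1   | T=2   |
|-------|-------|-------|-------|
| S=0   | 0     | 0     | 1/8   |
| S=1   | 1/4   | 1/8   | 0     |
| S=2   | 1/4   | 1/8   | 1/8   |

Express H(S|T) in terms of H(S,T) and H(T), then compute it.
H(S|T) = H(S,T) - H(T)

Marginal P(T) (column sums):
  P(T=0) = 0 + 1/4 + 1/4 = 1/2
  P(T=1) = 0 + 1/8 + 1/8 = 1/4
  P(T=2) = 1/8 + 0 + 1/8 = 1/4

H(S,T) = -[(1/8)·log₂(1/8) + (1/4)·log₂(1/4) + (1/8)·log₂(1/8) + (1/4)·log₂(1/4) + (1/8)·log₂(1/8) + (1/8)·log₂(1/8)]
  = 0.3750 + 0.5000 + 0.3750 + 0.5000 + 0.3750 + 0.3750
  = 2.5000 bits
H(T) = -[(1/2)·log₂(1/2) + (1/4)·log₂(1/4) + (1/4)·log₂(1/4)]
  = 0.5000 + 0.5000 + 0.5000
  = 1.5000 bits

H(S|T) = 2.5000 - 1.5000 = 1.0000 bits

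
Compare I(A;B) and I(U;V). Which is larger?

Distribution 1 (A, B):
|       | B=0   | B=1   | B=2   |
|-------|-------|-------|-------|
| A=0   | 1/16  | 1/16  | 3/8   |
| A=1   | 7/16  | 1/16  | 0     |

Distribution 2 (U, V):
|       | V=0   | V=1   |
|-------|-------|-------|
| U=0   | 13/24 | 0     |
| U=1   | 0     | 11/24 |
Distribution 1 (A, B):
Marginal P(A) (row sums):
  P(A=0) = 1/16 + 1/16 + 3/8 = 1/2
  P(A=1) = 7/16 + 1/16 + 0 = 1/2
Marginal P(B) (column sums):
  P(B=0) = 1/16 + 7/16 = 1/2
  P(B=1) = 1/16 + 1/16 = 1/8
  P(B=2) = 3/8 + 0 = 3/8

H(A) = -[(1/2)·log₂(1/2) + (1/2)·log₂(1/2)]
  = 0.5000 + 0.5000
  = 1.0000 bits
H(B) = -[(1/2)·log₂(1/2) + (1/8)·log₂(1/8) + (3/8)·log₂(3/8)]
  = 0.5000 + 0.3750 + 0.5306
  = 1.4056 bits
H(A,B) = -[(1/16)·log₂(1/16) + (1/16)·log₂(1/16) + (3/8)·log₂(3/8) + (7/16)·log₂(7/16) + (1/16)·log₂(1/16)]
  = 0.2500 + 0.2500 + 0.5306 + 0.5218 + 0.2500
  = 1.8024 bits

I(A;B) = H(A) + H(B) - H(A,B)
  = 1.0000 + 1.4056 - 1.8024
  = 0.6032 bits

Distribution 2 (U, V):
Marginal P(U) (row sums):
  P(U=0) = 13/24 + 0 = 13/24
  P(U=1) = 0 + 11/24 = 11/24
Marginal P(V) (column sums):
  P(V=0) = 13/24 + 0 = 13/24
  P(V=1) = 0 + 11/24 = 11/24

H(U) = -[(13/24)·log₂(13/24) + (11/24)·log₂(11/24)]
  = 0.4791 + 0.5159
  = 0.9950 bits
H(V) = -[(13/24)·log₂(13/24) + (11/24)·log₂(11/24)]
  = 0.4791 + 0.5159
  = 0.9950 bits
H(U,V) = -[(13/24)·log₂(13/24) + (11/24)·log₂(11/24)]
  = 0.4791 + 0.5159
  = 0.9950 bits

I(U;V) = H(U) + H(V) - H(U,V)
  = 0.9950 + 0.9950 - 0.9950
  = 0.9950 bits

I(U;V) = 0.9950 bits > I(A;B) = 0.6032 bits, so (U, V) has the higher mutual information (stronger dependence).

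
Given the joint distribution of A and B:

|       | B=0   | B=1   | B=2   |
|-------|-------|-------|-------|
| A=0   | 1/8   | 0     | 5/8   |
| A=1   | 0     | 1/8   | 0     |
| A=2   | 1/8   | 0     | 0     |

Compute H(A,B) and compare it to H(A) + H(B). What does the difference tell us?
Marginal P(A) (row sums):
  P(A=0) = 1/8 + 0 + 5/8 = 3/4
  P(A=1) = 0 + 1/8 + 0 = 1/8
  P(A=2) = 1/8 + 0 + 0 = 1/8
Marginal P(B) (column sums):
  P(B=0) = 1/8 + 0 + 1/8 = 1/4
  P(B=1) = 0 + 1/8 + 0 = 1/8
  P(B=2) = 5/8 + 0 + 0 = 5/8

H(A,B) = -[(1/8)·log₂(1/8) + (5/8)·log₂(5/8) + (1/8)·log₂(1/8) + (1/8)·log₂(1/8)]
  = 0.3750 + 0.4238 + 0.3750 + 0.3750
  = 1.5488 bits
H(A) = -[(3/4)·log₂(3/4) + (1/8)·log₂(1/8) + (1/8)·log₂(1/8)]
  = 0.3113 + 0.3750 + 0.3750
  = 1.0613 bits
H(B) = -[(1/4)·log₂(1/4) + (1/8)·log₂(1/8) + (5/8)·log₂(5/8)]
  = 0.5000 + 0.3750 + 0.4238
  = 1.2988 bits

H(A) + H(B) = 1.0613 + 1.2988 = 2.3601 bits
Difference: H(A) + H(B) - H(A,B) = 2.3601 - 1.5488 = 0.8113 bits = I(A;B)

The difference is the mutual information; it is positive here, so A and B are dependent (knowing one reduces uncertainty about the other by 0.8113 bits).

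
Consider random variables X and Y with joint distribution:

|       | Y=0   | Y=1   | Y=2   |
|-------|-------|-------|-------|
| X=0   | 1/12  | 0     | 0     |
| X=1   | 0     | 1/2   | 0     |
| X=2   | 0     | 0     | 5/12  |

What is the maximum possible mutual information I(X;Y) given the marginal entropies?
The upper bound on mutual information is I(X;Y) ≤ min(H(X), H(Y)).

Marginal P(X) (row sums):
  P(X=0) = 1/12 + 0 + 0 = 1/12
  P(X=1) = 0 + 1/2 + 0 = 1/2
  P(X=2) = 0 + 0 + 5/12 = 5/12
Marginal P(Y) (column sums):
  P(Y=0) = 1/12 + 0 + 0 = 1/12
  P(Y=1) = 0 + 1/2 + 0 = 1/2
  P(Y=2) = 0 + 0 + 5/12 = 5/12

H(X) = -[(1/12)·log₂(1/12) + (1/2)·log₂(1/2) + (5/12)·log₂(5/12)]
  = 0.2987 + 0.5000 + 0.5263
  = 1.3250 bits
H(Y) = -[(1/12)·log₂(1/12) + (1/2)·log₂(1/2) + (5/12)·log₂(5/12)]
  = 0.2987 + 0.5000 + 0.5263
  = 1.3250 bits

Maximum possible I(X;Y) = min(1.3250, 1.3250) = 1.3250 bits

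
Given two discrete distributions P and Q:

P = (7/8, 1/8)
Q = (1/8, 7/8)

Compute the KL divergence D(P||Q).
D(P||Q) = Σ P(i) log₂(P(i)/Q(i))
  i=0: (7/8) × log₂((7/8)/(1/8)) = (7/8) × log₂(7) = 2.4564
  i=1: (1/8) × log₂((1/8)/(7/8)) = (1/8) × log₂(1/7) = -0.3509
D(P||Q) = 2.4564 - 0.3509
  = 2.1055 bits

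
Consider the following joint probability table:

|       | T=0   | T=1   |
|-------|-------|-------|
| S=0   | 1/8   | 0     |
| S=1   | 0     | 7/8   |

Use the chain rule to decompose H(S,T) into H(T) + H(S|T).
By the chain rule: H(S,T) = H(T) + H(S|T)

Marginal P(T) (column sums):
  P(T=0) = 1/8 + 0 = 1/8
  P(T=1) = 0 + 7/8 = 7/8
H(T) = -[(1/8)·log₂(1/8) + (7/8)·log₂(7/8)]
  = 0.3750 + 0.1686
  = 0.5436 bits
H(S|T) = -Σ P(S,T)·log₂ P(S|T), where P(S|T) = P(S,T) / P(T)
  (cells with P(S,T) = 0 contribute 0)
  (S=0,T=0): P(S|T) = (1/8)/(1/8) = 1;  -(1/8)·log₂(1) = 0.0000
  (S=1,T=1): P(S|T) = (7/8)/(7/8) = 1;  -(7/8)·log₂(1) = 0.0000
H(S|T) = 0.0000 + 0.0000
  = 0.0000 bits

H(S,T) = H(T) + H(S|T) = 0.5436 + 0.0000 = 0.5436 bits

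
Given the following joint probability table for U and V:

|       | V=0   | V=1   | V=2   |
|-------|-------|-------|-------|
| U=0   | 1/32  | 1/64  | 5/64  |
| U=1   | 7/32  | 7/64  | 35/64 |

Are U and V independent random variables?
Marginal P(U) (row sums):
  P(U=0) = 1/32 + 1/64 + 5/64 = 1/8
  P(U=1) = 7/32 + 7/64 + 35/64 = 7/8
Marginal P(V) (column sums):
  P(V=0) = 1/32 + 7/32 = 1/4
  P(V=1) = 1/64 + 7/64 = 1/8
  P(V=2) = 5/64 + 35/64 = 5/8

U and V are independent iff P(U=i,V=j) = P(U=i)·P(V=j) for every cell.
  P(U=0)·P(V=0) = 1/8 × 1/4 = 1/32 = P(U=0,V=0) ✓
  P(U=0)·P(V=1) = 1/8 × 1/8 = 1/64 = P(U=0,V=1) ✓
  P(U=0)·P(V=2) = 1/8 × 5/8 = 5/64 = P(U=0,V=2) ✓
  P(U=1)·P(V=0) = 7/8 × 1/4 = 7/32 = P(U=1,V=0) ✓
  P(U=1)·P(V=1) = 7/8 × 1/8 = 7/64 = P(U=1,V=1) ✓
  P(U=1)·P(V=2) = 7/8 × 5/8 = 35/64 = P(U=1,V=2) ✓

Yes, U and V are independent: every cell factors, so I(U;V) = 0 bits.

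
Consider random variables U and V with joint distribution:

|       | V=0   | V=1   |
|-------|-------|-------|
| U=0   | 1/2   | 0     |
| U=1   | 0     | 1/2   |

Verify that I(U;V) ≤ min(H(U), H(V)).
Marginal P(U) (row sums):
  P(U=0) = 1/2 + 0 = 1/2
  P(U=1) = 0 + 1/2 = 1/2
Marginal P(V) (column sums):
  P(V=0) = 1/2 + 0 = 1/2
  P(V=1) = 0 + 1/2 = 1/2

H(U) = -[(1/2)·log₂(1/2) + (1/2)·log₂(1/2)]
  = 0.5000 + 0.5000
  = 1.0000 bits
H(V) = -[(1/2)·log₂(1/2) + (1/2)·log₂(1/2)]
  = 0.5000 + 0.5000
  = 1.0000 bits
H(U,V) = -[(1/2)·log₂(1/2) + (1/2)·log₂(1/2)]
  = 0.5000 + 0.5000
  = 1.0000 bits

I(U;V) = H(U) + H(V) - H(U,V)
  = 1.0000 + 1.0000 - 1.0000
  = 1.0000 bits

min(H(U), H(V)) = min(1.0000, 1.0000) = 1.0000 bits
Since 1.0000 ≤ 1.0000, the bound is satisfied ✓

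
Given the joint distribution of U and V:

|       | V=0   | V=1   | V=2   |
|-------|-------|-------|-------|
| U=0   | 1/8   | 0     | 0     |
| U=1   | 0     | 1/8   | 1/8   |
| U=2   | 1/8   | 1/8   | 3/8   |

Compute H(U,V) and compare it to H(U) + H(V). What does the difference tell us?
Marginal P(U) (row sums):
  P(U=0) = 1/8 + 0 + 0 = 1/8
  P(U=1) = 0 + 1/8 + 1/8 = 1/4
  P(U=2) = 1/8 + 1/8 + 3/8 = 5/8
Marginal P(V) (column sums):
  P(V=0) = 1/8 + 0 + 1/8 = 1/4
  P(V=1) = 0 + 1/8 + 1/8 = 1/4
  P(V=2) = 0 + 1/8 + 3/8 = 1/2

H(U,V) = -[(1/8)·log₂(1/8) + (1/8)·log₂(1/8) + (1/8)·log₂(1/8) + (1/8)·log₂(1/8) + (1/8)·log₂(1/8) + (3/8)·log₂(3/8)]
  = 0.3750 + 0.3750 + 0.3750 + 0.3750 + 0.3750 + 0.5306
  = 2.4056 bits
H(U) = -[(1/8)·log₂(1/8) + (1/4)·log₂(1/4) + (5/8)·log₂(5/8)]
  = 0.3750 + 0.5000 + 0.4238
  = 1.2988 bits
H(V) = -[(1/4)·log₂(1/4) + (1/4)·log₂(1/4) + (1/2)·log₂(1/2)]
  = 0.5000 + 0.5000 + 0.5000
  = 1.5000 bits

H(U) + H(V) = 1.2988 + 1.5000 = 2.7988 bits
Difference: H(U) + H(V) - H(U,V) = 2.7988 - 2.4056 = 0.3932 bits = I(U;V)

The difference is the mutual information; it is positive here, so U and V are dependent (knowing one reduces uncertainty about the other by 0.3932 bits).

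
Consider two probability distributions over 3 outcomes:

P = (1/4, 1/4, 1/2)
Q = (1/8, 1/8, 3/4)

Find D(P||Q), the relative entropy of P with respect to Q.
D(P||Q) = Σ P(i) log₂(P(i)/Q(i))
  i=0: (1/4) × log₂((1/4)/(1/8)) = (1/4) × log₂(2) = 0.2500
  i=1: (1/4) × log₂((1/4)/(1/8)) = (1/4) × log₂(2) = 0.2500
  i=2: (1/2) × log₂((1/2)/(3/4)) = (1/2) × log₂(2/3) = -0.2925
D(P||Q) = 0.2500 + 0.2500 - 0.2925
  = 0.2075 bits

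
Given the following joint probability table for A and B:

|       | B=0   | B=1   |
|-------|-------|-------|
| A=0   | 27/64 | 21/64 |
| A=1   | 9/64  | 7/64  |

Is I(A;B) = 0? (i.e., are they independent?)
Marginal P(A) (row sums):
  P(A=0) = 27/64 + 21/64 = 3/4
  P(A=1) = 9/64 + 7/64 = 1/4
Marginal P(B) (column sums):
  P(B=0) = 27/64 + 9/64 = 9/16
  P(B=1) = 21/64 + 7/64 = 7/16

A and B are independent iff P(A=i,B=j) = P(A=i)·P(B=j) for every cell.
  P(A=0)·P(B=0) = 3/4 × 9/16 = 27/64 = P(A=0,B=0) ✓
  P(A=0)·P(B=1) = 3/4 × 7/16 = 21/64 = P(A=0,B=1) ✓
  P(A=1)·P(B=0) = 1/4 × 9/16 = 9/64 = P(A=1,B=0) ✓
  P(A=1)·P(B=1) = 1/4 × 7/16 = 7/64 = P(A=1,B=1) ✓

Yes, A and B are independent: every cell factors, so I(A;B) = 0 bits.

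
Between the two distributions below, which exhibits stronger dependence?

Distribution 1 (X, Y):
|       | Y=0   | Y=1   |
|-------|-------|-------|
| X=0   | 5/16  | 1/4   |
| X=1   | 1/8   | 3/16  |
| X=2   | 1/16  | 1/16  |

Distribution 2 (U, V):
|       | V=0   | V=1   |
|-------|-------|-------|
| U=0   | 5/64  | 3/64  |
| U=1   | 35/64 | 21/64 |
Distribution 1 (X, Y):
Marginal P(X) (row sums):
  P(X=0) = 5/16 + 1/4 = 9/16
  P(X=1) = 1/8 + 3/16 = 5/16
  P(X=2) = 1/16 + 1/16 = 1/8
Marginal P(Y) (column sums):
  P(Y=0) = 5/16 + 1/8 + 1/16 = 1/2
  P(Y=1) = 1/4 + 3/16 + 1/16 = 1/2

H(X) = -[(9/16)·log₂(9/16) + (5/16)·log₂(5/16) + (1/8)·log₂(1/8)]
  = 0.4669 + 0.5244 + 0.3750
  = 1.3663 bits
H(Y) = -[(1/2)·log₂(1/2) + (1/2)·log₂(1/2)]
  = 0.5000 + 0.5000
  = 1.0000 bits
H(X,Y) = -[(5/16)·log₂(5/16) + (1/4)·log₂(1/4) + (1/8)·log₂(1/8) + (3/16)·log₂(3/16) + (1/16)·log₂(1/16) + (1/16)·log₂(1/16)]
  = 0.5244 + 0.5000 + 0.3750 + 0.4528 + 0.2500 + 0.2500
  = 2.3522 bits

I(X;Y) = H(X) + H(Y) - H(X,Y)
  = 1.3663 + 1.0000 - 2.3522
  = 0.0141 bits

Distribution 2 (U, V):
Marginal P(U) (row sums):
  P(U=0) = 5/64 + 3/64 = 1/8
  P(U=1) = 35/64 + 21/64 = 7/8
Marginal P(V) (column sums):
  P(V=0) = 5/64 + 35/64 = 5/8
  P(V=1) = 3/64 + 21/64 = 3/8

H(U) = -[(1/8)·log₂(1/8) + (7/8)·log₂(7/8)]
  = 0.3750 + 0.1686
  = 0.5436 bits
H(V) = -[(5/8)·log₂(5/8) + (3/8)·log₂(3/8)]
  = 0.4238 + 0.5306
  = 0.9544 bits
H(U,V) = -[(5/64)·log₂(5/64) + (3/64)·log₂(3/64) + (35/64)·log₂(35/64) + (21/64)·log₂(21/64)]
  = 0.2873 + 0.2070 + 0.4762 + 0.5275
  = 1.4980 bits

I(U;V) = H(U) + H(V) - H(U,V)
  = 0.5436 + 0.9544 - 1.4980
  = 0.0000 bits

I(X;Y) = 0.0141 bits > I(U;V) = 0.0000 bits, so (X, Y) has the higher mutual information (stronger dependence).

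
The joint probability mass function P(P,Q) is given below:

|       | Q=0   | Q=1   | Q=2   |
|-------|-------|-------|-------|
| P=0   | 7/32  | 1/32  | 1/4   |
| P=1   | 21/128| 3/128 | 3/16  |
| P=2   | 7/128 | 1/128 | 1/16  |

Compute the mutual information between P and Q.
Marginal P(P) (row sums):
  P(P=0) = 7/32 + 1/32 + 1/4 = 1/2
  P(P=1) = 21/128 + 3/128 + 3/16 = 3/8
  P(P=2) = 7/128 + 1/128 + 1/16 = 1/8
Marginal P(Q) (column sums):
  P(Q=0) = 7/32 + 21/128 + 7/128 = 7/16
  P(Q=1) = 1/32 + 3/128 + 1/128 = 1/16
  P(Q=2) = 1/4 + 3/16 + 1/16 = 1/2

H(P) = -[(1/2)·log₂(1/2) + (3/8)·log₂(3/8) + (1/8)·log₂(1/8)]
  = 0.5000 + 0.5306 + 0.3750
  = 1.4056 bits
H(Q) = -[(7/16)·log₂(7/16) + (1/16)·log₂(1/16) + (1/2)·log₂(1/2)]
  = 0.5218 + 0.2500 + 0.5000
  = 1.2718 bits
H(P,Q) = -[(7/32)·log₂(7/32) + (1/32)·log₂(1/32) + (1/4)·log₂(1/4) + (21/128)·log₂(21/128) + (3/128)·log₂(3/128) + (3/16)·log₂(3/16) + (7/128)·log₂(7/128) + (1/128)·log₂(1/128) + (1/16)·log₂(1/16)]
  = 0.4796 + 0.1563 + 0.5000 + 0.4278 + 0.1269 + 0.4528 + 0.2293 + 0.0547 + 0.2500
  = 2.6774 bits

I(P;Q) = H(P) + H(Q) - H(P,Q)
  = 1.4056 + 1.2718 - 2.6774
  = 0.0000 bits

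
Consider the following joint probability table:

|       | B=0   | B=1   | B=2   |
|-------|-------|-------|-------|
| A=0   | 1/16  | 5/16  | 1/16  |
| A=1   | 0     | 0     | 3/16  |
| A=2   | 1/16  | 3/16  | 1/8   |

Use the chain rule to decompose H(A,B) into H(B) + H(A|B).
By the chain rule: H(A,B) = H(B) + H(A|B)

Marginal P(B) (column sums):
  P(B=0) = 1/16 + 0 + 1/16 = 1/8
  P(B=1) = 5/16 + 0 + 3/16 = 1/2
  P(B=2) = 1/16 + 3/16 + 1/8 = 3/8
H(B) = -[(1/8)·log₂(1/8) + (1/2)·log₂(1/2) + (3/8)·log₂(3/8)]
  = 0.3750 + 0.5000 + 0.5306
  = 1.4056 bits
H(A|B) = -Σ P(A,B)·log₂ P(A|B), where P(A|B) = P(A,B) / P(B)
  (cells with P(A,B) = 0 contribute 0)
  (A=0,B=0): P(A|B) = (1/16)/(1/8) = 1/2;  -(1/16)·log₂(1/2) = 0.0625
  (A=0,B=1): P(A|B) = (5/16)/(1/2) = 5/8;  -(5/16)·log₂(5/8) = 0.2119
  (A=0,B=2): P(A|B) = (1/16)/(3/8) = 1/6;  -(1/16)·log₂(1/6) = 0.1616
  (A=1,B=2): P(A|B) = (3/16)/(3/8) = 1/2;  -(3/16)·log₂(1/2) = 0.1875
  (A=2,B=0): P(A|B) = (1/16)/(1/8) = 1/2;  -(1/16)·log₂(1/2) = 0.0625
  (A=2,B=1): P(A|B) = (3/16)/(1/2) = 3/8;  -(3/16)·log₂(3/8) = 0.2653
  (A=2,B=2): P(A|B) = (1/8)/(3/8) = 1/3;  -(1/8)·log₂(1/3) = 0.1981
H(A|B) = 0.0625 + 0.2119 + 0.1616 + 0.1875 + 0.0625 + 0.2653 + 0.1981
  = 1.1494 bits

H(A,B) = H(B) + H(A|B) = 1.4056 + 1.1494 = 2.5550 bits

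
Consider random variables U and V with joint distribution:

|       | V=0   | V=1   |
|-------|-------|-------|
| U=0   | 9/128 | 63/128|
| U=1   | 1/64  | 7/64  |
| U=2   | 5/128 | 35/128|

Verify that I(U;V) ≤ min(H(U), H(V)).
Marginal P(U) (row sums):
  P(U=0) = 9/128 + 63/128 = 9/16
  P(U=1) = 1/64 + 7/64 = 1/8
  P(U=2) = 5/128 + 35/128 = 5/16
Marginal P(V) (column sums):
  P(V=0) = 9/128 + 1/64 + 5/128 = 1/8
  P(V=1) = 63/128 + 7/64 + 35/128 = 7/8

H(U) = -[(9/16)·log₂(9/16) + (1/8)·log₂(1/8) + (5/16)·log₂(5/16)]
  = 0.4669 + 0.3750 + 0.5244
  = 1.3663 bits
H(V) = -[(1/8)·log₂(1/8) + (7/8)·log₂(7/8)]
  = 0.3750 + 0.1686
  = 0.5436 bits
H(U,V) = -[(9/128)·log₂(9/128) + (63/128)·log₂(63/128) + (1/64)·log₂(1/64) + (7/64)·log₂(7/64) + (5/128)·log₂(5/128) + (35/128)·log₂(35/128)]
  = 0.2693 + 0.5034 + 0.0938 + 0.3492 + 0.1827 + 0.5115
  = 1.9099 bits

I(U;V) = H(U) + H(V) - H(U,V)
  = 1.3663 + 0.5436 - 1.9099
  = 0.0000 bits

min(H(U), H(V)) = min(1.3663, 0.5436) = 0.5436 bits
Since 0.0000 ≤ 0.5436, the bound is satisfied ✓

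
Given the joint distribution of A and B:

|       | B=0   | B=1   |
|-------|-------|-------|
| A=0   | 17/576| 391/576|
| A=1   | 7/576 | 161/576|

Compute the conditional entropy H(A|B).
Marginal P(B) (column sums):
  P(B=0) = 17/576 + 7/576 = 1/24
  P(B=1) = 391/576 + 161/576 = 23/24

H(A|B) = -Σ P(A,B)·log₂ P(A|B), where P(A|B) = P(A,B) / P(B)
  (A=0,B=0): P(A|B) = (17/576)/(1/24) = 17/24;  -(17/576)·log₂(17/24) = 0.0147
  (A=0,B=1): P(A|B) = (391/576)/(23/24) = 17/24;  -(391/576)·log₂(17/24) = 0.3377
  (A=1,B=0): P(A|B) = (7/576)/(1/24) = 7/24;  -(7/576)·log₂(7/24) = 0.0216
  (A=1,B=1): P(A|B) = (161/576)/(23/24) = 7/24;  -(161/576)·log₂(7/24) = 0.4969
H(A|B) = 0.0147 + 0.3377 + 0.0216 + 0.4969
  = 0.8709 bits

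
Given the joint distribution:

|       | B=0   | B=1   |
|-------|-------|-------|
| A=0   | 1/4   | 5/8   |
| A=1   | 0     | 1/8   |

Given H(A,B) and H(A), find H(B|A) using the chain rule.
From the chain rule: H(A,B) = H(A) + H(B|A)
Therefore: H(B|A) = H(A,B) - H(A)

H(A,B) = -[(1/4)·log₂(1/4) + (5/8)·log₂(5/8) + (1/8)·log₂(1/8)]
  = 0.5000 + 0.4238 + 0.3750
  = 1.2988 bits
Marginal P(A) (row sums):
  P(A=0) = 1/4 + 5/8 = 7/8
  P(A=1) = 0 + 1/8 = 1/8
H(A) = -[(7/8)·log₂(7/8) + (1/8)·log₂(1/8)]
  = 0.1686 + 0.3750
  = 0.5436 bits

H(B|A) = 1.2988 - 0.5436 = 0.7552 bits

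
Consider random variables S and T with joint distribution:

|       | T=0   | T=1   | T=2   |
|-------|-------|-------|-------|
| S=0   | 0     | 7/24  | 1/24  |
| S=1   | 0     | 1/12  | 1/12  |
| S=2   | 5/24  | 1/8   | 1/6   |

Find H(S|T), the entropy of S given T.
Marginal P(T) (column sums):
  P(T=0) = 0 + 0 + 5/24 = 5/24
  P(T=1) = 7/24 + 1/12 + 1/8 = 1/2
  P(T=2) = 1/24 + 1/12 + 1/6 = 7/24

H(S|T) = -Σ P(S,T)·log₂ P(S|T), where P(S|T) = P(S,T) / P(T)
  (cells with P(S,T) = 0 contribute 0)
  (S=0,T=1): P(S|T) = (7/24)/(1/2) = 7/12;  -(7/24)·log₂(7/12) = 0.2268
  (S=0,T=2): P(S|T) = (1/24)/(7/24) = 1/7;  -(1/24)·log₂(1/7) = 0.1170
  (S=1,T=1): P(S|T) = (1/12)/(1/2) = 1/6;  -(1/12)·log₂(1/6) = 0.2154
  (S=1,T=2): P(S|T) = (1/12)/(7/24) = 2/7;  -(1/12)·log₂(2/7) = 0.1506
  (S=2,T=0): P(S|T) = (5/24)/(5/24) = 1;  -(5/24)·log₂(1) = 0.0000
  (S=2,T=1): P(S|T) = (1/8)/(1/2) = 1/4;  -(1/8)·log₂(1/4) = 0.2500
  (S=2,T=2): P(S|T) = (1/6)/(7/24) = 4/7;  -(1/6)·log₂(4/7) = 0.1346
H(S|T) = 0.2268 + 0.1170 + 0.2154 + 0.1506 + 0.0000 + 0.2500 + 0.1346
  = 1.0944 bits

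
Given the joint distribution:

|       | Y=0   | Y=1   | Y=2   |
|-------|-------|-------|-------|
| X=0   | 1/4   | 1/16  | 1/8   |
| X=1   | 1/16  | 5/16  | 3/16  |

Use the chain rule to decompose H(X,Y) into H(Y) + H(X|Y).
By the chain rule: H(X,Y) = H(Y) + H(X|Y)

Marginal P(Y) (column sums):
  P(Y=0) = 1/4 + 1/16 = 5/16
  P(Y=1) = 1/16 + 5/16 = 3/8
  P(Y=2) = 1/8 + 3/16 = 5/16
H(Y) = -[(5/16)·log₂(5/16) + (3/8)·log₂(3/8) + (5/16)·log₂(5/16)]
  = 0.5244 + 0.5306 + 0.5244
  = 1.5794 bits
H(X|Y) = -Σ P(X,Y)·log₂ P(X|Y), where P(X|Y) = P(X,Y) / P(Y)
  (X=0,Y=0): P(X|Y) = (1/4)/(5/16) = 4/5;  -(1/4)·log₂(4/5) = 0.0805
  (X=0,Y=1): P(X|Y) = (1/16)/(3/8) = 1/6;  -(1/16)·log₂(1/6) = 0.1616
  (X=0,Y=2): P(X|Y) = (1/8)/(5/16) = 2/5;  -(1/8)·log₂(2/5) = 0.1652
  (X=1,Y=0): P(X|Y) = (1/16)/(5/16) = 1/5;  -(1/16)·log₂(1/5) = 0.1451
  (X=1,Y=1): P(X|Y) = (5/16)/(3/8) = 5/6;  -(5/16)·log₂(5/6) = 0.0822
  (X=1,Y=2): P(X|Y) = (3/16)/(5/16) = 3/5;  -(3/16)·log₂(3/5) = 0.1382
H(X|Y) = 0.0805 + 0.1616 + 0.1652 + 0.1451 + 0.0822 + 0.1382
  = 0.7728 bits

H(X,Y) = H(Y) + H(X|Y) = 1.5794 + 0.7728 = 2.3522 bits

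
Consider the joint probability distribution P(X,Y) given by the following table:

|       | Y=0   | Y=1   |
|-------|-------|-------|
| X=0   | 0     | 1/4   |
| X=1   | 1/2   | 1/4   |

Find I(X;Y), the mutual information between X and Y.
Marginal P(X) (row sums):
  P(X=0) = 0 + 1/4 = 1/4
  P(X=1) = 1/2 + 1/4 = 3/4
Marginal P(Y) (column sums):
  P(Y=0) = 0 + 1/2 = 1/2
  P(Y=1) = 1/4 + 1/4 = 1/2

H(X) = -[(1/4)·log₂(1/4) + (3/4)·log₂(3/4)]
  = 0.5000 + 0.3113
  = 0.8113 bits
H(Y) = -[(1/2)·log₂(1/2) + (1/2)·log₂(1/2)]
  = 0.5000 + 0.5000
  = 1.0000 bits
H(X,Y) = -[(1/4)·log₂(1/4) + (1/2)·log₂(1/2) + (1/4)·log₂(1/4)]
  = 0.5000 + 0.5000 + 0.5000
  = 1.5000 bits

I(X;Y) = H(X) + H(Y) - H(X,Y)
  = 0.8113 + 1.0000 - 1.5000
  = 0.3113 bits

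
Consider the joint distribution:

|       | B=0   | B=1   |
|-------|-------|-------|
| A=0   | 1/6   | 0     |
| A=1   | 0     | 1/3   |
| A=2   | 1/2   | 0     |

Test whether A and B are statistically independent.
Marginal P(A) (row sums):
  P(A=0) = 1/6 + 0 = 1/6
  P(A=1) = 0 + 1/3 = 1/3
  P(A=2) = 1/2 + 0 = 1/2
Marginal P(B) (column sums):
  P(B=0) = 1/6 + 0 + 1/2 = 2/3
  P(B=1) = 0 + 1/3 + 0 = 1/3

A and B are independent iff P(A=i,B=j) = P(A=i)·P(B=j) for every cell.
  P(A=0)·P(B=0) = 1/6 × 2/3 = 1/9, but P(A=0,B=0) = 1/6 ✗

No, A and B are not independent. Quantitatively, I(A;B) > 0:

H(A) = -[(1/6)·log₂(1/6) + (1/3)·log₂(1/3) + (1/2)·log₂(1/2)]
  = 0.4308 + 0.5283 + 0.5000
  = 1.4591 bits
H(B) = -[(2/3)·log₂(2/3) + (1/3)·log₂(1/3)]
  = 0.3900 + 0.5283
  = 0.9183 bits
H(A,B) = -[(1/6)·log₂(1/6) + (1/3)·log₂(1/3) + (1/2)·log₂(1/2)]
  = 0.4308 + 0.5283 + 0.5000
  = 1.4591 bits
I(A;B) = H(A) + H(B) - H(A,B) = 1.4591 + 0.9183 - 1.4591 = 0.9183 bits > 0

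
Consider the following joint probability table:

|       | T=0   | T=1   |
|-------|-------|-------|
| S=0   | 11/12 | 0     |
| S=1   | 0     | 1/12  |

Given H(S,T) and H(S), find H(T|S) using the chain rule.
From the chain rule: H(S,T) = H(S) + H(T|S)
Therefore: H(T|S) = H(S,T) - H(S)

H(S,T) = -[(11/12)·log₂(11/12) + (1/12)·log₂(1/12)]
  = 0.1151 + 0.2987
  = 0.4138 bits
Marginal P(S) (row sums):
  P(S=0) = 11/12 + 0 = 11/12
  P(S=1) = 0 + 1/12 = 1/12
H(S) = -[(11/12)·log₂(11/12) + (1/12)·log₂(1/12)]
  = 0.1151 + 0.2987
  = 0.4138 bits

H(T|S) = 0.4138 - 0.4138 = 0.0000 bits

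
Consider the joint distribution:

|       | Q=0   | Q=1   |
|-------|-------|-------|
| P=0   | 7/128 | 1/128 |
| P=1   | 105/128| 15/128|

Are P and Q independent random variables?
Marginal P(P) (row sums):
  P(P=0) = 7/128 + 1/128 = 1/16
  P(P=1) = 105/128 + 15/128 = 15/16
Marginal P(Q) (column sums):
  P(Q=0) = 7/128 + 105/128 = 7/8
  P(Q=1) = 1/128 + 15/128 = 1/8

P and Q are independent iff P(P=i,Q=j) = P(P=i)·P(Q=j) for every cell.
  P(P=0)·P(Q=0) = 1/16 × 7/8 = 7/128 = P(P=0,Q=0) ✓
  P(P=0)·P(Q=1) = 1/16 × 1/8 = 1/128 = P(P=0,Q=1) ✓
  P(P=1)·P(Q=0) = 15/16 × 7/8 = 105/128 = P(P=1,Q=0) ✓
  P(P=1)·P(Q=1) = 15/16 × 1/8 = 15/128 = P(P=1,Q=1) ✓

Yes, P and Q are independent: every cell factors, so I(P;Q) = 0 bits.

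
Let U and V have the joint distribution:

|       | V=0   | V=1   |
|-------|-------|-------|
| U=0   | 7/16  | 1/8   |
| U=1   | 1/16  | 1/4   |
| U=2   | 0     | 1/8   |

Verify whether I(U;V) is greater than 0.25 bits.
Marginal P(U) (row sums):
  P(U=0) = 7/16 + 1/8 = 9/16
  P(U=1) = 1/16 + 1/4 = 5/16
  P(U=2) = 0 + 1/8 = 1/8
Marginal P(V) (column sums):
  P(V=0) = 7/16 + 1/16 + 0 = 1/2
  P(V=1) = 1/8 + 1/4 + 1/8 = 1/2

H(U) = -[(9/16)·log₂(9/16) + (5/16)·log₂(5/16) + (1/8)·log₂(1/8)]
  = 0.4669 + 0.5244 + 0.3750
  = 1.3663 bits
H(V) = -[(1/2)·log₂(1/2) + (1/2)·log₂(1/2)]
  = 0.5000 + 0.5000
  = 1.0000 bits
H(U,V) = -[(7/16)·log₂(7/16) + (1/8)·log₂(1/8) + (1/16)·log₂(1/16) + (1/4)·log₂(1/4) + (1/8)·log₂(1/8)]
  = 0.5218 + 0.3750 + 0.2500 + 0.5000 + 0.3750
  = 2.0218 bits

I(U;V) = H(U) + H(V) - H(U,V)
  = 1.3663 + 1.0000 - 2.0218
  = 0.3445 bits

Yes. I(U;V) = 0.3445 bits, which is > 0.25 bits.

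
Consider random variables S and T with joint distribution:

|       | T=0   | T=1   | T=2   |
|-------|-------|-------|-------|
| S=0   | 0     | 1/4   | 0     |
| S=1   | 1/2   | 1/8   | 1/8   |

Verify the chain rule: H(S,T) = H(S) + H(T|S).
Left side:
H(S,T) = -[(1/4)·log₂(1/4) + (1/2)·log₂(1/2) + (1/8)·log₂(1/8) + (1/8)·log₂(1/8)]
  = 0.5000 + 0.5000 + 0.3750 + 0.3750
  = 1.7500 bits

Right side:
Marginal P(S) (row sums):
  P(S=0) = 0 + 1/4 + 0 = 1/4
  P(S=1) = 1/2 + 1/8 + 1/8 = 3/4
H(S) = -[(1/4)·log₂(1/4) + (3/4)·log₂(3/4)]
  = 0.5000 + 0.3113
  = 0.8113 bits
H(T|S) = -Σ P(S,T)·log₂ P(T|S), where P(T|S) = P(S,T) / P(S)
  (cells with P(S,T) = 0 contribute 0)
  (S=0,T=1): P(T|S) = (1/4)/(1/4) = 1;  -(1/4)·log₂(1) = 0.0000
  (S=1,T=0): P(T|S) = (1/2)/(3/4) = 2/3;  -(1/2)·log₂(2/3) = 0.2925
  (S=1,T=1): P(T|S) = (1/8)/(3/4) = 1/6;  -(1/8)·log₂(1/6) = 0.3231
  (S=1,T=2): P(T|S) = (1/8)/(3/4) = 1/6;  -(1/8)·log₂(1/6) = 0.3231
H(T|S) = 0.0000 + 0.2925 + 0.3231 + 0.3231
  = 0.9387 bits
H(S) + H(T|S) = 0.8113 + 0.9387 = 1.7500 bits

Both sides equal 1.7500 bits, so the chain rule holds ✓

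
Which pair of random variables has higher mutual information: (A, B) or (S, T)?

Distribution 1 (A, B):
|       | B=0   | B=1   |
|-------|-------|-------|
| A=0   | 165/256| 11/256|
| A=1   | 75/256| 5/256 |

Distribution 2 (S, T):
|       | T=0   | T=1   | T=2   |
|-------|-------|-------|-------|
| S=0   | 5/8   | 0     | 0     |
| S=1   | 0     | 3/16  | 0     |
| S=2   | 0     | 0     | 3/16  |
Distribution 1 (A, B):
Marginal P(A) (row sums):
  P(A=0) = 165/256 + 11/256 = 11/16
  P(A=1) = 75/256 + 5/256 = 5/16
Marginal P(B) (column sums):
  P(B=0) = 165/256 + 75/256 = 15/16
  P(B=1) = 11/256 + 5/256 = 1/16

H(A) = -[(11/16)·log₂(11/16) + (5/16)·log₂(5/16)]
  = 0.3716 + 0.5244
  = 0.8960 bits
H(B) = -[(15/16)·log₂(15/16) + (1/16)·log₂(1/16)]
  = 0.0873 + 0.2500
  = 0.3373 bits
H(A,B) = -[(165/256)·log₂(165/256) + (11/256)·log₂(11/256) + (75/256)·log₂(75/256) + (5/256)·log₂(5/256)]
  = 0.4084 + 0.1951 + 0.5189 + 0.1109
  = 1.2333 bits

I(A;B) = H(A) + H(B) - H(A,B)
  = 0.8960 + 0.3373 - 1.2333
  = 0.0000 bits

Distribution 2 (S, T):
Marginal P(S) (row sums):
  P(S=0) = 5/8 + 0 + 0 = 5/8
  P(S=1) = 0 + 3/16 + 0 = 3/16
  P(S=2) = 0 + 0 + 3/16 = 3/16
Marginal P(T) (column sums):
  P(T=0) = 5/8 + 0 + 0 = 5/8
  P(T=1) = 0 + 3/16 + 0 = 3/16
  P(T=2) = 0 + 0 + 3/16 = 3/16

H(S) = -[(5/8)·log₂(5/8) + (3/16)·log₂(3/16) + (3/16)·log₂(3/16)]
  = 0.4238 + 0.4528 + 0.4528
  = 1.3294 bits
H(T) = -[(5/8)·log₂(5/8) + (3/16)·log₂(3/16) + (3/16)·log₂(3/16)]
  = 0.4238 + 0.4528 + 0.4528
  = 1.3294 bits
H(S,T) = -[(5/8)·log₂(5/8) + (3/16)·log₂(3/16) + (3/16)·log₂(3/16)]
  = 0.4238 + 0.4528 + 0.4528
  = 1.3294 bits

I(S;T) = H(S) + H(T) - H(S,T)
  = 1.3294 + 1.3294 - 1.3294
  = 1.3294 bits

I(S;T) = 1.3294 bits > I(A;B) = 0.0000 bits, so (S, T) has the higher mutual information (stronger dependence).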